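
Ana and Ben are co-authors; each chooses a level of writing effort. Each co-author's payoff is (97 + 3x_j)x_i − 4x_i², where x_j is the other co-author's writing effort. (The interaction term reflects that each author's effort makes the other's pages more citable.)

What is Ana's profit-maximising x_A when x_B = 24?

21.125

Ana's payoff is (97 + 3x_B)x_A − 4x_A².
∂π/∂x_A = 97 + 3x_B − 8x_A = 0, so x_A = 12.125 + 0.375x_B.
At x_B = 24: x_A = 12.125 + 0.375·24 = 21.125.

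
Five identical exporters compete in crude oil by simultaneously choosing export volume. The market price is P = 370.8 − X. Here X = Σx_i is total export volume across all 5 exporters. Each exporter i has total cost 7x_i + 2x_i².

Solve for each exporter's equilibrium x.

36.38

A representative exporter's profit is π_i = x_i(370.8 − X) − 7x_i − 2x_i², with X = x_i + Σ_{j≠i} x_j.
First-order condition: 363.8 − 6x_i − Σ_{j≠i} x_j = 0.
In a symmetric equilibrium every exporter chooses the same x, so Σ_{j≠i} x_j = 4x. The condition becomes 363.8 − 10x = 0, giving x = 363.8/10 = 36.38.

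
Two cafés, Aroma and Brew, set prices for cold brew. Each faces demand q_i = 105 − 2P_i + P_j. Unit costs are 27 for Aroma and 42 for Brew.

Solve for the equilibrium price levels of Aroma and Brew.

Aroma's profit: π = (P_{Aroma} − 27)(105 − 2P_{Aroma} + P_{Brew}).
∂π/∂P_{Aroma} = 159 − 4P_{Aroma} + P_{Brew} = 0 ⇒ P_{Aroma} = 39.75 + 0.25P_{Brew}.
Similarly P_{Brew} = 47.25 + 0.25P_{Aroma}.
Substituting the second reaction function into the first: P_{Aroma} = 39.75 + 0.25(47.25 + 0.25P_{Aroma}), which gives 0.9375P_{Aroma} = 51.5625 ⇒ P_{Aroma} = 55.
Then P_{Brew} = 47.25 + 0.25·55 = 61.

55, 61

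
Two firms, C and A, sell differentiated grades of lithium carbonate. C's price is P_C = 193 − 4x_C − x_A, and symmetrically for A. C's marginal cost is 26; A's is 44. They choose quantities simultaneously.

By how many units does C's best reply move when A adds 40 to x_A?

-5

Firm C's profit: π = x_C(193 − 4x_C − x_A) − 26x_C.
∂π/∂x_C = 167 − 8x_C − x_A = 0 ⇒ x_C = 20.875 − 0.125x_A.
The reaction-function slope is −0.125, so a 40-unit rise in x_A moves x_C by −0.125 × 40 = −5. C's best response falls — the actions are strategic substitutes.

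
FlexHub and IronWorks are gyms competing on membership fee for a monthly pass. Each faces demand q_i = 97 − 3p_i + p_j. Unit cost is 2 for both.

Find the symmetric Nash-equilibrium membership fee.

20.6

FlexHub's profit: π = (p_{FlexHub} − 2)(97 − 3p_{FlexHub} + p_{IronWorks}).
∂π/∂p_{FlexHub} = 103 − 6p_{FlexHub} + p_{IronWorks} = 0 ⇒ p_{FlexHub} = 103/6 + (1/6)p_{IronWorks}.
Setting p_{FlexHub} = p_{IronWorks} in the reaction function: p_{FlexHub} = 103/6 + (1/6)p_{FlexHub}, so p_{FlexHub} = (103/6) / (5/6) = 20.6.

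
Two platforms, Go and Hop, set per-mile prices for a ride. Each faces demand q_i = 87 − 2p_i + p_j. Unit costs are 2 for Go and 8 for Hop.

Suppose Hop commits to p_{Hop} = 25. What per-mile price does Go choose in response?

29

Go's profit: π = (p_{Go} − 2)(87 − 2p_{Go} + p_{Hop}).
∂π/∂p_{Go} = 91 − 4p_{Go} + p_{Hop} = 0 ⇒ p_{Go} = 22.75 + 0.25p_{Hop}.
At p_{Hop} = 25: p_{Go} = 22.75 + 0.25·25 = 29.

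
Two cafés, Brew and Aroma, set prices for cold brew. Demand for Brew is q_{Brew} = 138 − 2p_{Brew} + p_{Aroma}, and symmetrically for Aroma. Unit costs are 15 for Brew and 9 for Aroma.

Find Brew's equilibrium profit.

Brew's profit: π = (p_{Brew} − 15)(138 − 2p_{Brew} + p_{Aroma}).
∂π/∂p_{Brew} = 168 − 4p_{Brew} + p_{Aroma} = 0 ⇒ p_{Brew} = 42 + 0.25p_{Aroma}.
Similarly p_{Aroma} = 39 + 0.25p_{Brew}.
Plugging p_{Aroma} into Brew's best response: p_{Brew} = 42 + 0.25(39 + 0.25p_{Brew}) ⇒ 0.9375p_{Brew} = 51.75, so p_{Brew} = 55.2.
Then p_{Aroma} = 39 + 0.25·55.2 = 52.8.
q_{Brew} = 138 − 2·55.2 + 52.8 = 80.4.
Profit = (55.2 − 15)·80.4 = 3232.08.

3232.08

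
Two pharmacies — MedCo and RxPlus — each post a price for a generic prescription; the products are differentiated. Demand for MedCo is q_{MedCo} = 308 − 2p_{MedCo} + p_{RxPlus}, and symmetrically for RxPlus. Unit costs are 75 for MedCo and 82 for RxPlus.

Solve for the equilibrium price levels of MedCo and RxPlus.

MedCo's profit: π = (p_{MedCo} − 75)(308 − 2p_{MedCo} + p_{RxPlus}).
∂π/∂p_{MedCo} = 458 − 4p_{MedCo} + p_{RxPlus} = 0 ⇒ p_{MedCo} = 114.5 + 0.25p_{RxPlus}.
Similarly p_{RxPlus} = 118 + 0.25p_{MedCo}.
Solving the two reaction functions simultaneously: (1 − (0.25)(0.25))p_{MedCo} = 114.5 + 0.25·118, so 0.9375p_{MedCo} = 144 and p_{MedCo} = 153.6.
Then p_{RxPlus} = 118 + 0.25·153.6 = 156.4.

153.6, 156.4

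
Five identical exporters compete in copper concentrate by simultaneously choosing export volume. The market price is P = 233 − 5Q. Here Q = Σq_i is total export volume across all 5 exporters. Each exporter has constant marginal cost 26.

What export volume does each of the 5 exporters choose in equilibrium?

6.9

A representative exporter's profit is π_i = q_i(233 − 5Q) − 26q_i, with Q = q_i + Σ_{j≠i} q_j.
First-order condition: 207 − 10q_i − 5Σ_{j≠i} q_j = 0.
With identical exporters, set every q_j = q: then 207 − 10q − 20q = 0, i.e. q = 207/30 = 6.9.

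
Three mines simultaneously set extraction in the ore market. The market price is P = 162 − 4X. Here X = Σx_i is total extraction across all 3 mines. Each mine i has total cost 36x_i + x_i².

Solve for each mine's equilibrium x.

A representative mine's profit is π_i = x_i(162 − 4X) − 36x_i − x_i², with X = x_i + Σ_{j≠i} x_j.
First-order condition: 126 − 10x_i − 4Σ_{j≠i} x_j = 0.
With identical mines, set every x_j = x: then 126 − 10x − 8x = 0, i.e. x = 126/18 = 7.

7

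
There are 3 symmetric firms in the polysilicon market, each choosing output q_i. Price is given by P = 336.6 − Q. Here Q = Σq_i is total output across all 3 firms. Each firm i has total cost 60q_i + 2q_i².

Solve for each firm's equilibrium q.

34.575

A representative firm's profit is π_i = q_i(336.6 − Q) − 60q_i − 2q_i², with Q = q_i + Σ_{j≠i} q_j.
First-order condition: 276.6 − 6q_i − Σ_{j≠i} q_j = 0.
Imposing symmetry (q_j = q for all j) turns Σ_{j≠i} q_j into 2q, so 276.6 = 8q and q = 34.575.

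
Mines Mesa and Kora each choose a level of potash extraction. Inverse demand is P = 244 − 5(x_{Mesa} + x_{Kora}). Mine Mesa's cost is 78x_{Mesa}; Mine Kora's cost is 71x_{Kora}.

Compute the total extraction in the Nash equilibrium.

22.6

Mine Mesa's profit: π = x_{Mesa}(244 − 5(x_{Mesa} + x_{Kora})) − 78x_{Mesa}.
∂π/∂x_{Mesa} = 166 − 10x_{Mesa} − 5x_{Kora} = 0, so x_{Mesa} = 16.6 − 0.5x_{Kora}.
By the same steps for Kora: x_{Kora} = 17.3 − 0.5x_{Mesa}.
Substituting the second reaction function into the first: x_{Mesa} = 16.6 − 0.5(17.3 − 0.5x_{Mesa}), which gives 0.75x_{Mesa} = 7.95 ⇒ x_{Mesa} = 10.6.
Then x_{Kora} = 17.3 − 0.5·10.6 = 12.
Total extraction: 10.6 + 12 = 22.6.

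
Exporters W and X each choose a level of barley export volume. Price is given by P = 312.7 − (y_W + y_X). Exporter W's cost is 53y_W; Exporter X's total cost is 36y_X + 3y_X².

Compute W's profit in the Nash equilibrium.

Exporter W's profit: π = y_W(312.7 − (y_W + y_X)) − 53y_W.
∂π/∂y_W = 259.7 − 2y_W − y_X = 0, so y_W = 129.85 − 0.5y_X.
For X: ∂π/∂y_X = 276.7 − 8y_X − y_W = 0 ⇒ y_X = 34.5875 − 0.125y_W.
Solving the two reaction functions simultaneously: (1 − (−0.5)(−0.125))y_W = 129.85 − 0.5·34.5875, so 0.9375y_W = 18009/160 and y_W = 120.06.
Then y_X = 34.5875 − 0.125·120.06 = 19.58.
Price P = 312.7 − 139.64 = 173.06.
W's profit: (173.06 − 53)·120.06 = 14414.4036.

14414.4036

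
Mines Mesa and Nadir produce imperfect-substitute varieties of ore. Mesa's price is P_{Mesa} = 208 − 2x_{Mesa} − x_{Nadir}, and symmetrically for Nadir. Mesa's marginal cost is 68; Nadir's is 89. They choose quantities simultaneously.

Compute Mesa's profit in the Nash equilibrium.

1728.72

Mine Mesa's profit: π = x_{Mesa}(208 − 2x_{Mesa} − x_{Nadir}) − 68x_{Mesa}.
∂π/∂x_{Mesa} = 140 − 4x_{Mesa} − x_{Nadir} = 0 ⇒ x_{Mesa} = 35 − 0.25x_{Nadir}.
Similarly x_{Nadir} = 29.75 − 0.25x_{Mesa}.
Substituting the second reaction function into the first: x_{Mesa} = 35 − 0.25(29.75 − 0.25x_{Mesa}), which gives 0.9375x_{Mesa} = 27.5625 ⇒ x_{Mesa} = 29.4.
Then x_{Nadir} = 29.75 − 0.25·29.4 = 22.4.
P_{Mesa} = 208 − 2·29.4 − 22.4 = 126.8.
Profit = (126.8 − 68)·29.4 = 1728.72.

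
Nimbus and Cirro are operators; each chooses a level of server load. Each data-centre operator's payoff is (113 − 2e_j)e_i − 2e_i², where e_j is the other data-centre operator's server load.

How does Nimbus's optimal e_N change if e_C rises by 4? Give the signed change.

Nimbus's payoff is (113 − 2e_C)e_N − 2e_N².
∂π/∂e_N = 113 − 2e_C − 4e_N = 0, so e_N = 28.25 − 0.5e_C.
The reaction-function slope is −0.5, so a 4-unit rise in e_C moves e_N by −0.5 × 4 = −2. Nimbus's best response falls — the actions are strategic substitutes.

-2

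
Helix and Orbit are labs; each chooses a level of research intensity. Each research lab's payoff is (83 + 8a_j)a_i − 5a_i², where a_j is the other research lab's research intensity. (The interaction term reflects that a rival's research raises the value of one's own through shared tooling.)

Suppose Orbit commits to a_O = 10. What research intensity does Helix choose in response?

16.3

Helix's payoff is (83 + 8a_O)a_H − 5a_H².
∂π/∂a_H = 83 + 8a_O − 10a_H = 0, so a_H = 8.3 + 0.8a_O.
At a_O = 10: a_H = 8.3 + 0.8·10 = 16.3.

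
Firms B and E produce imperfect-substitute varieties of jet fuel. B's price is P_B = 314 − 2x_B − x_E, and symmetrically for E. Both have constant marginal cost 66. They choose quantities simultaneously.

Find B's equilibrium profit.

Firm B's profit: π = x_B(314 − 2x_B − x_E) − 66x_B.
∂π/∂x_B = 248 − 4x_B − x_E = 0 ⇒ x_B = 62 − 0.25x_E.
Setting x_B = x_E in the reaction function: x_B = 62 − 0.25x_B, so x_B = 62 / 1.25 = 49.6.
P_B = 314 − 2·49.6 − 49.6 = 165.2.
Profit = (165.2 − 66)·49.6 = 4920.32.

4920.32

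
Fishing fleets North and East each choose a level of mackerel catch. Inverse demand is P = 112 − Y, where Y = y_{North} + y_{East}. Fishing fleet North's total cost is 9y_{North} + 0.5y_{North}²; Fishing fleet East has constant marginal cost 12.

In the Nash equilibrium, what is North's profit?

Fishing fleet North's profit: π = y_{North}(112 − (y_{North} + y_{East})) − 9y_{North} − 0.5y_{North}².
∂π/∂y_{North} = 103 − 3y_{North} − y_{East} = 0, so y_{North} = 103/3 − (1/3)y_{East}.
For East: ∂π/∂y_{East} = 100 − 2y_{East} − y_{North} = 0 ⇒ y_{East} = 50 − 0.5y_{North}.
Substituting the second reaction function into the first: y_{North} = 103/3 − (1/3)(50 − 0.5y_{North}), which gives (5/6)y_{North} = 53/3 ⇒ y_{North} = 21.2.
Then y_{East} = 50 − 0.5·21.2 = 39.4.
Price P = 112 − 60.6 = 51.4.
North's profit: (51.4 − 9)·21.2 − 0.5(21.2)² = 674.16.

674.16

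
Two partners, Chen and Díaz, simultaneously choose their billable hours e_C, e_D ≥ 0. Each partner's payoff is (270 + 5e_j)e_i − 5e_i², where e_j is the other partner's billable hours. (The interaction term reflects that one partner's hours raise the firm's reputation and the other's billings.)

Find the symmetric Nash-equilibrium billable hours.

54

Chen's payoff is (270 + 5e_D)e_C − 5e_C².
∂π/∂e_C = 270 + 5e_D − 10e_C = 0, so e_C = 27 + 0.5e_D.
The game is symmetric, so in equilibrium e_D = e_C: the reaction function gives 0.5e_C = 27, hence e_C = 54.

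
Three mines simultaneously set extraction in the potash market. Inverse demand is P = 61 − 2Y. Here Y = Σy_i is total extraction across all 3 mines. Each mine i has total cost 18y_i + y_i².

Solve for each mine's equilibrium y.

4.3

A representative mine's profit is π_i = y_i(61 − 2Y) − 18y_i − y_i², with Y = y_i + Σ_{j≠i} y_j.
First-order condition: 43 − 6y_i − 2Σ_{j≠i} y_j = 0.
Imposing symmetry (y_j = y for all j) turns Σ_{j≠i} y_j into 2y, so 43 = 10y and y = 4.3.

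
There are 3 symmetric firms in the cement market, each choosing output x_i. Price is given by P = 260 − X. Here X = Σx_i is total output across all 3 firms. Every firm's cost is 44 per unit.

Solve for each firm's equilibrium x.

A representative firm's profit is π_i = x_i(260 − X) − 44x_i, with X = x_i + Σ_{j≠i} x_j.
First-order condition: 216 − 2x_i − Σ_{j≠i} x_j = 0.
Imposing symmetry (x_j = x for all j) turns Σ_{j≠i} x_j into 2x, so 216 = 4x and x = 54.

54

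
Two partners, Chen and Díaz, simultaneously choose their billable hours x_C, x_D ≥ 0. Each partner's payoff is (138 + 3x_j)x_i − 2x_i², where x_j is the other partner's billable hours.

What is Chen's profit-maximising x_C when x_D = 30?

57

Chen's payoff is (138 + 3x_D)x_C − 2x_C².
∂π/∂x_C = 138 + 3x_D − 4x_C = 0, so x_C = 34.5 + 0.75x_D.
At x_D = 30: x_C = 34.5 + 0.75·30 = 57.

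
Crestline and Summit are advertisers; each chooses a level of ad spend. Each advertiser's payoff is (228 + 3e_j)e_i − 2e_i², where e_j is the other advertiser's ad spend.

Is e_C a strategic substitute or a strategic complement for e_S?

Crestline's payoff is (228 + 3e_S)e_C − 2e_C².
∂π/∂e_C = 228 + 3e_S − 4e_C = 0, so e_C = 57 + 0.75e_S.
The best-response slope de_C/de_S = 0.75 > 0: the reaction function is upward-sloping, so the choices are strategic complements.

strategic complements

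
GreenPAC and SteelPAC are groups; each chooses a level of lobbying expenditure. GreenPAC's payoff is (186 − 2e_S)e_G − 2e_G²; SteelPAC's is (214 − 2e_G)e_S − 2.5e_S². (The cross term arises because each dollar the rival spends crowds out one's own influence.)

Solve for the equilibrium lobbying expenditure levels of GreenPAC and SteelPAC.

Expanding GreenPAC's payoff: 186e_G − 2e_Se_G − 2e_G².
∂π/∂e_G = 186 − 2e_S − 4e_G = 0, so e_G = 46.5 − 0.5e_S.
Likewise for SteelPAC: e_S = 42.8 − 0.4e_G.
Solving the two reaction functions simultaneously: (1 − (−0.5)(−0.4))e_G = 46.5 − 0.5·42.8, so 0.8e_G = 25.1 and e_G = 31.375.
Then e_S = 42.8 − 0.4·31.375 = 30.25.

31.375, 30.25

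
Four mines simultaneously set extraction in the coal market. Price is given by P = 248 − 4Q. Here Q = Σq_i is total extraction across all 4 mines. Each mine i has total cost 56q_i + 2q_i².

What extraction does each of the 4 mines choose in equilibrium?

8

A representative mine's profit is π_i = q_i(248 − 4Q) − 56q_i − 2q_i², with Q = q_i + Σ_{j≠i} q_j.
First-order condition: 192 − 12q_i − 4Σ_{j≠i} q_j = 0.
With identical mines, set every q_j = q: then 192 − 12q − 12q = 0, i.e. q = 192/24 = 8.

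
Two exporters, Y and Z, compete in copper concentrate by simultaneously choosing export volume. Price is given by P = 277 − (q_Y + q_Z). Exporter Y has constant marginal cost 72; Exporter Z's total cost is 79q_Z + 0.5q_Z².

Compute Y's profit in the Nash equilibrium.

6955.56

Exporter Y's profit: π = q_Y(277 − (q_Y + q_Z)) − 72q_Y.
∂π/∂q_Y = 205 − 2q_Y − q_Z = 0, so q_Y = 102.5 − 0.5q_Z.
For Z: ∂π/∂q_Z = 198 − 3q_Z − q_Y = 0 ⇒ q_Z = 66 − (1/3)q_Y.
Plugging q_Z into Y's best response: q_Y = 102.5 − 0.5(66 − (1/3)q_Y) ⇒ (5/6)q_Y = 69.5, so q_Y = 83.4.
Then q_Z = 66 − (1/3)·83.4 = 38.2.
Price P = 277 − 121.6 = 155.4.
Y's profit: (155.4 − 72)·83.4 = 6955.56.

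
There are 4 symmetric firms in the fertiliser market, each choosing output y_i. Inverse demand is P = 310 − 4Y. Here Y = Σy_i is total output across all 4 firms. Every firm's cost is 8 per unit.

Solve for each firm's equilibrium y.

A representative firm's profit is π_i = y_i(310 − 4Y) − 8y_i, with Y = y_i + Σ_{j≠i} y_j.
First-order condition: 302 − 8y_i − 4Σ_{j≠i} y_j = 0.
Imposing symmetry (y_j = y for all j) turns Σ_{j≠i} y_j into 3y, so 302 = 20y and y = 15.1.

15.1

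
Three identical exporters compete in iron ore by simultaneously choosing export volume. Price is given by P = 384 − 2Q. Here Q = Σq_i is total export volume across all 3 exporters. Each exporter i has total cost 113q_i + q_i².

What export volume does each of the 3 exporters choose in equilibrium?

27.1

A representative exporter's profit is π_i = q_i(384 − 2Q) − 113q_i − q_i², with Q = q_i + Σ_{j≠i} q_j.
First-order condition: 271 − 6q_i − 2Σ_{j≠i} q_j = 0.
With identical exporters, set every q_j = q: then 271 − 6q − 4q = 0, i.e. q = 271/10 = 27.1.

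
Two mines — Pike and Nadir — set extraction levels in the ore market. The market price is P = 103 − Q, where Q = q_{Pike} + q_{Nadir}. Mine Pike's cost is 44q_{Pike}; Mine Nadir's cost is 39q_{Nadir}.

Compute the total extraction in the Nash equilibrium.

Mine Pike's profit: π = q_{Pike}(103 − (q_{Pike} + q_{Nadir})) − 44q_{Pike}.
∂π/∂q_{Pike} = 59 − 2q_{Pike} − q_{Nadir} = 0, so q_{Pike} = 29.5 − 0.5q_{Nadir}.
By the same steps for Nadir: q_{Nadir} = 32 − 0.5q_{Pike}.
Solving the two reaction functions simultaneously: (1 − (−0.5)(−0.5))q_{Pike} = 29.5 − 0.5·32, so 0.75q_{Pike} = 13.5 and q_{Pike} = 18.
Then q_{Nadir} = 32 − 0.5·18 = 23.
Total extraction: 18 + 23 = 41.

41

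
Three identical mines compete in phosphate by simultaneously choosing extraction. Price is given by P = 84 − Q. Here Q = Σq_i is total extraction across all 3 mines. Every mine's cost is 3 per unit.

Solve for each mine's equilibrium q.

A representative mine's profit is π_i = q_i(84 − Q) − 3q_i, with Q = q_i + Σ_{j≠i} q_j.
First-order condition: 81 − 2q_i − Σ_{j≠i} q_j = 0.
In a symmetric equilibrium every mine chooses the same q, so Σ_{j≠i} q_j = 2q. The condition becomes 81 − 4q = 0, giving q = 81/4 = 20.25.

20.25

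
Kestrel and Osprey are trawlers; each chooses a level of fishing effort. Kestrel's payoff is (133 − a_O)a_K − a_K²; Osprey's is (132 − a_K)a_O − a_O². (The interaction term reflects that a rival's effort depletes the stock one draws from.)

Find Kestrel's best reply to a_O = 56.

Expanding Kestrel's payoff: 133a_K − a_Oa_K − a_K².
∂π/∂a_K = 133 − a_O − 2a_K = 0, so a_K = 66.5 − 0.5a_O.
At a_O = 56: a_K = 66.5 − 0.5·56 = 38.5.

38.5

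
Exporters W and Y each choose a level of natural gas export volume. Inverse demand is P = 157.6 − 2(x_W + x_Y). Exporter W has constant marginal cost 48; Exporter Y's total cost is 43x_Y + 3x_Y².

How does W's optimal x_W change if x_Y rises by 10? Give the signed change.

Exporter W's profit: π = x_W(157.6 − 2(x_W + x_Y)) − 48x_W.
∂π/∂x_W = 109.6 − 4x_W − 2x_Y = 0, so x_W = 27.4 − 0.5x_Y.
The reaction-function slope is −0.5, so a 10-unit rise in x_Y moves x_W by −0.5 × 10 = −5. W's best response falls — the actions are strategic substitutes.

-5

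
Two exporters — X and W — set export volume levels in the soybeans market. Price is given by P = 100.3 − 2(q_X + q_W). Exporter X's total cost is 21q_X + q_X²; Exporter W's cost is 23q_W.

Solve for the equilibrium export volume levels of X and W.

Exporter X's profit: π = q_X(100.3 − 2(q_X + q_W)) − 21q_X − q_X².
∂π/∂q_X = 79.3 − 6q_X − 2q_W = 0, so q_X = 793/60 − (1/3)q_W.
For W: ∂π/∂q_W = 77.3 − 4q_W − 2q_X = 0 ⇒ q_W = 19.325 − 0.5q_X.
Substituting the second reaction function into the first: q_X = 793/60 − (1/3)(19.325 − 0.5q_X), which gives (5/6)q_X = 6.775 ⇒ q_X = 8.13.
Then q_W = 19.325 − 0.5·8.13 = 15.26.

8.13, 15.26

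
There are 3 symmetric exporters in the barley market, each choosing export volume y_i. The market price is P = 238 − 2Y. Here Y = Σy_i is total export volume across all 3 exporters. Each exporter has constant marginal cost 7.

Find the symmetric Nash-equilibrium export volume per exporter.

28.875

A representative exporter's profit is π_i = y_i(238 − 2Y) − 7y_i, with Y = y_i + Σ_{j≠i} y_j.
First-order condition: 231 − 4y_i − 2Σ_{j≠i} y_j = 0.
In a symmetric equilibrium every exporter chooses the same y, so Σ_{j≠i} y_j = 2y. The condition becomes 231 − 8y = 0, giving y = 231/8 = 28.875.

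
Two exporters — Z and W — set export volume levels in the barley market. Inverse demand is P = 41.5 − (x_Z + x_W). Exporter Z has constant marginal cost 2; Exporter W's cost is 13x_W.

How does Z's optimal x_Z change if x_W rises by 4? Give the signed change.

Exporter Z's profit: π = x_Z(41.5 − (x_Z + x_W)) − 2x_Z.
∂π/∂x_Z = 39.5 − 2x_Z − x_W = 0, so x_Z = 19.75 − 0.5x_W.
The reaction-function slope is −0.5, so a 4-unit rise in x_W moves x_Z by −0.5 × 4 = −2. Z's best response falls — the actions are strategic substitutes.

-2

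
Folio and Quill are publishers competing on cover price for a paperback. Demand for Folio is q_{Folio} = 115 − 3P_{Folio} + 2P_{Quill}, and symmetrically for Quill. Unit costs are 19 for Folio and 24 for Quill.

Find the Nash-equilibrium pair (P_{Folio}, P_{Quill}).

Folio's profit: π = (P_{Folio} − 19)(115 − 3P_{Folio} + 2P_{Quill}).
∂π/∂P_{Folio} = 172 − 6P_{Folio} + 2P_{Quill} = 0 ⇒ P_{Folio} = 86/3 + (1/3)P_{Quill}.
Similarly P_{Quill} = 187/6 + (1/3)P_{Folio}.
Substituting the second reaction function into the first: P_{Folio} = 86/3 + (1/3)(187/6 + (1/3)P_{Folio}), which gives (8/9)P_{Folio} = 703/18 ⇒ P_{Folio} = 43.9375.
Then P_{Quill} = 187/6 + (1/3)·43.9375 = 45.8125.

43.9375, 45.8125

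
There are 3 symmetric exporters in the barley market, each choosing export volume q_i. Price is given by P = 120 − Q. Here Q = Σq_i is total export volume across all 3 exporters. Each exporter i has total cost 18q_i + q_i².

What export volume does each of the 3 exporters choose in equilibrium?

A representative exporter's profit is π_i = q_i(120 − Q) − 18q_i − q_i², with Q = q_i + Σ_{j≠i} q_j.
First-order condition: 102 − 4q_i − Σ_{j≠i} q_j = 0.
With identical exporters, set every q_j = q: then 102 − 4q − 2q = 0, i.e. q = 102/6 = 17.

17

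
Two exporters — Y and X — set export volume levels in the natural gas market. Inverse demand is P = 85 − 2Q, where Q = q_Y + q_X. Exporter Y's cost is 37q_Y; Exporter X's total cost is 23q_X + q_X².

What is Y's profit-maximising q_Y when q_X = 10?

7

Exporter Y's profit: π = q_Y(85 − 2(q_Y + q_X)) − 37q_Y.
∂π/∂q_Y = 48 − 4q_Y − 2q_X = 0, so q_Y = 12 − 0.5q_X.
At q_X = 10: q_Y = 12 − 0.5·10 = 7.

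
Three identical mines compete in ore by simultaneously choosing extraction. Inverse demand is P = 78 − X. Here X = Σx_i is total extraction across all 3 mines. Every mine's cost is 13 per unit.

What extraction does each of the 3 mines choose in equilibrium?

A representative mine's profit is π_i = x_i(78 − X) − 13x_i, with X = x_i + Σ_{j≠i} x_j.
First-order condition: 65 − 2x_i − Σ_{j≠i} x_j = 0.
In a symmetric equilibrium every mine chooses the same x, so Σ_{j≠i} x_j = 2x. The condition becomes 65 − 4x = 0, giving x = 65/4 = 16.25.

16.25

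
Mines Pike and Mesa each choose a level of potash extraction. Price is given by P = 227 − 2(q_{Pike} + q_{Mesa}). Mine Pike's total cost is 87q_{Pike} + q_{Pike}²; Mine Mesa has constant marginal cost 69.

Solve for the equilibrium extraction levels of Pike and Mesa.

Mine Pike's profit: π = q_{Pike}(227 − 2(q_{Pike} + q_{Mesa})) − 87q_{Pike} − q_{Pike}².
∂π/∂q_{Pike} = 140 − 6q_{Pike} − 2q_{Mesa} = 0, so q_{Pike} = 70/3 − (1/3)q_{Mesa}.
For Mesa: ∂π/∂q_{Mesa} = 158 − 4q_{Mesa} − 2q_{Pike} = 0 ⇒ q_{Mesa} = 39.5 − 0.5q_{Pike}.
Substituting the second reaction function into the first: q_{Pike} = 70/3 − (1/3)(39.5 − 0.5q_{Pike}), which gives (5/6)q_{Pike} = 61/6 ⇒ q_{Pike} = 12.2.
Then q_{Mesa} = 39.5 − 0.5·12.2 = 33.4.

12.2, 33.4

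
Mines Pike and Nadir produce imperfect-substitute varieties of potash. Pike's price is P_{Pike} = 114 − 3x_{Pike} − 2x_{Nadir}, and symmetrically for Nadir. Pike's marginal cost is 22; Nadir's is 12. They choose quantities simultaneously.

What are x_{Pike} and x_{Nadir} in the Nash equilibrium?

Mine Pike's profit: π = x_{Pike}(114 − 3x_{Pike} − 2x_{Nadir}) − 22x_{Pike}.
∂π/∂x_{Pike} = 92 − 6x_{Pike} − 2x_{Nadir} = 0 ⇒ x_{Pike} = 46/3 − (1/3)x_{Nadir}.
Similarly x_{Nadir} = 17 − (1/3)x_{Pike}.
Solving the two reaction functions simultaneously: (1 − (−1/3)(−1/3))x_{Pike} = 46/3 − (1/3)·17, so (8/9)x_{Pike} = 29/3 and x_{Pike} = 10.875.
Then x_{Nadir} = 17 − (1/3)·10.875 = 13.375.

10.875, 13.375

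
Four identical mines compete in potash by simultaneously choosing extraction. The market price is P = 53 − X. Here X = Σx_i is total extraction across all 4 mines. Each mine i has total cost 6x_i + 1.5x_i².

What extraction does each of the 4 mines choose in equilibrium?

A representative mine's profit is π_i = x_i(53 − X) − 6x_i − 1.5x_i², with X = x_i + Σ_{j≠i} x_j.
First-order condition: 47 − 5x_i − Σ_{j≠i} x_j = 0.
In a symmetric equilibrium every mine chooses the same x, so Σ_{j≠i} x_j = 3x. The condition becomes 47 − 8x = 0, giving x = 47/8 = 5.875.

5.875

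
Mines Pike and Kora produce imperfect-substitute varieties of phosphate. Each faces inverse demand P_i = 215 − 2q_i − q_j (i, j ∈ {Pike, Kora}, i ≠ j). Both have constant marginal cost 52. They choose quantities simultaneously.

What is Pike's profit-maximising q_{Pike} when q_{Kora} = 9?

Mine Pike's profit: π = q_{Pike}(215 − 2q_{Pike} − q_{Kora}) − 52q_{Pike}.
∂π/∂q_{Pike} = 163 − 4q_{Pike} − q_{Kora} = 0 ⇒ q_{Pike} = 40.75 − 0.25q_{Kora}.
At q_{Kora} = 9: q_{Pike} = 40.75 − 0.25·9 = 38.5.

38.5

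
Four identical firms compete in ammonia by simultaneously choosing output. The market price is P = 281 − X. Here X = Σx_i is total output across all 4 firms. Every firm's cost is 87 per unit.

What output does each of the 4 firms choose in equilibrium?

38.8

A representative firm's profit is π_i = x_i(281 − X) − 87x_i, with X = x_i + Σ_{j≠i} x_j.
First-order condition: 194 − 2x_i − Σ_{j≠i} x_j = 0.
Imposing symmetry (x_j = x for all j) turns Σ_{j≠i} x_j into 3x, so 194 = 5x and x = 38.8.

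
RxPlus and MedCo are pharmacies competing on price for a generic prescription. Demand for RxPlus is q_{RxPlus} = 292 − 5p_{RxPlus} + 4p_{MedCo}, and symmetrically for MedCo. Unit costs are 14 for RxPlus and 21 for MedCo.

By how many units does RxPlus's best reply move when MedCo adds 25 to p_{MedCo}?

10

RxPlus's profit: π = (p_{RxPlus} − 14)(292 − 5p_{RxPlus} + 4p_{MedCo}).
∂π/∂p_{RxPlus} = 362 − 10p_{RxPlus} + 4p_{MedCo} = 0 ⇒ p_{RxPlus} = 36.2 + 0.4p_{MedCo}.
The reaction-function slope is 0.4, so a 25-unit rise in p_{MedCo} moves p_{RxPlus} by 0.4 × 25 = 10. RxPlus's best response rises — the actions are strategic complements.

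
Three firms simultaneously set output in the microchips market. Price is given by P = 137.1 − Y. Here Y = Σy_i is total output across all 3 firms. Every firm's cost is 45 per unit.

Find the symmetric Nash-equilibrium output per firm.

23.025

A representative firm's profit is π_i = y_i(137.1 − Y) − 45y_i, with Y = y_i + Σ_{j≠i} y_j.
First-order condition: 92.1 − 2y_i − Σ_{j≠i} y_j = 0.
With identical firms, set every y_j = y: then 92.1 − 2y − 2y = 0, i.e. y = 92.1/4 = 23.025.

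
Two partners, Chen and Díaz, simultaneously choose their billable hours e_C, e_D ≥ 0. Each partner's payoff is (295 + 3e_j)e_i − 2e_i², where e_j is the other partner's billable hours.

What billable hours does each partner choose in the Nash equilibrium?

Chen's payoff is (295 + 3e_D)e_C − 2e_C².
∂π/∂e_C = 295 + 3e_D − 4e_C = 0, so e_C = 73.75 + 0.75e_D.
By symmetry e_D = e_C; substituting into the reaction function, 0.25e_C = 73.75 and e_C = 295.

295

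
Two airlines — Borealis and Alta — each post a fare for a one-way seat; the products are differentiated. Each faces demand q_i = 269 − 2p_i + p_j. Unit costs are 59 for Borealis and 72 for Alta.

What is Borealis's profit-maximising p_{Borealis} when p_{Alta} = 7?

Borealis's profit: π = (p_{Borealis} − 59)(269 − 2p_{Borealis} + p_{Alta}).
∂π/∂p_{Borealis} = 387 − 4p_{Borealis} + p_{Alta} = 0 ⇒ p_{Borealis} = 96.75 + 0.25p_{Alta}.
At p_{Alta} = 7: p_{Borealis} = 96.75 + 0.25·7 = 98.5.

98.5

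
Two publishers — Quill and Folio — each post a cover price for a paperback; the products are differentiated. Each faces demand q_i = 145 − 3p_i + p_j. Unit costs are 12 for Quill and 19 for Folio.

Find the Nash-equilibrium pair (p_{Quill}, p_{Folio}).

Quill's profit: π = (p_{Quill} − 12)(145 − 3p_{Quill} + p_{Folio}).
∂π/∂p_{Quill} = 181 − 6p_{Quill} + p_{Folio} = 0 ⇒ p_{Quill} = 181/6 + (1/6)p_{Folio}.
Similarly p_{Folio} = 101/3 + (1/6)p_{Quill}.
Substituting the second reaction function into the first: p_{Quill} = 181/6 + (1/6)(101/3 + (1/6)p_{Quill}), which gives (35/36)p_{Quill} = 322/9 ⇒ p_{Quill} = 36.8.
Then p_{Folio} = 101/3 + (1/6)·36.8 = 39.8.

36.8, 39.8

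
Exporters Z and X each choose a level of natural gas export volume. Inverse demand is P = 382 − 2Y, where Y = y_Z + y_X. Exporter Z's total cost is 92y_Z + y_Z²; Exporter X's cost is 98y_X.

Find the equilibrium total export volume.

85.8

Exporter Z's profit: π = y_Z(382 − 2(y_Z + y_X)) − 92y_Z − y_Z².
∂π/∂y_Z = 290 − 6y_Z − 2y_X = 0, so y_Z = 145/3 − (1/3)y_X.
For X: ∂π/∂y_X = 284 − 4y_X − 2y_Z = 0 ⇒ y_X = 71 − 0.5y_Z.
Substituting the second reaction function into the first: y_Z = 145/3 − (1/3)(71 − 0.5y_Z), which gives (5/6)y_Z = 74/3 ⇒ y_Z = 29.6.
Then y_X = 71 − 0.5·29.6 = 56.2.
Total export volume: 29.6 + 56.2 = 85.8.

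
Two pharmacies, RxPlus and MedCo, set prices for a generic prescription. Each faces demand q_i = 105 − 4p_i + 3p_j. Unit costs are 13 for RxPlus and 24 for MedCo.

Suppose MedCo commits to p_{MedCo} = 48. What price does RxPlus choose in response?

37.625

RxPlus's profit: π = (p_{RxPlus} − 13)(105 − 4p_{RxPlus} + 3p_{MedCo}).
∂π/∂p_{RxPlus} = 157 − 8p_{RxPlus} + 3p_{MedCo} = 0 ⇒ p_{RxPlus} = 19.625 + 0.375p_{MedCo}.
At p_{MedCo} = 48: p_{RxPlus} = 19.625 + 0.375·48 = 37.625.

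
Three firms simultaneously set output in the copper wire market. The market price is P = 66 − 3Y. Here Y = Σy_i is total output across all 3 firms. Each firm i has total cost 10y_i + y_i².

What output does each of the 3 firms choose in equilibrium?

4

A representative firm's profit is π_i = y_i(66 − 3Y) − 10y_i − y_i², with Y = y_i + Σ_{j≠i} y_j.
First-order condition: 56 − 8y_i − 3Σ_{j≠i} y_j = 0.
In a symmetric equilibrium every firm chooses the same y, so Σ_{j≠i} y_j = 2y. The condition becomes 56 − 14y = 0, giving y = 56/14 = 4.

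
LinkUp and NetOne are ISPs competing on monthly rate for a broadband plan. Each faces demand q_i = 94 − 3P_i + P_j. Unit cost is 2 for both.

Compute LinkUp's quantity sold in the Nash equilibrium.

54

LinkUp's profit: π = (P_{LinkUp} − 2)(94 − 3P_{LinkUp} + P_{NetOne}).
∂π/∂P_{LinkUp} = 100 − 6P_{LinkUp} + P_{NetOne} = 0 ⇒ P_{LinkUp} = 50/3 + (1/6)P_{NetOne}.
The game is symmetric, so in equilibrium P_{NetOne} = P_{LinkUp}: the reaction function gives (5/6)P_{LinkUp} = 50/3, hence P_{LinkUp} = 20.
q_{LinkUp} = 94 − 3·20 + 20 = 54.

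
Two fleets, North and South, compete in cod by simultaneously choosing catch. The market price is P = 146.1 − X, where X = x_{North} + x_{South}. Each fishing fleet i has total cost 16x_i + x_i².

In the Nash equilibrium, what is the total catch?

52.04

Fishing fleet North's profit: π = x_{North}(146.1 − (x_{North} + x_{South})) − 16x_{North} − x_{North}².
∂π/∂x_{North} = 130.1 − 4x_{North} − x_{South} = 0, so x_{North} = 32.525 − 0.25x_{South}.
The game is symmetric, so in equilibrium x_{South} = x_{North}: the reaction function gives 1.25x_{North} = 32.525, hence x_{North} = 26.02.
Total catch: 26.02 + 26.02 = 52.04.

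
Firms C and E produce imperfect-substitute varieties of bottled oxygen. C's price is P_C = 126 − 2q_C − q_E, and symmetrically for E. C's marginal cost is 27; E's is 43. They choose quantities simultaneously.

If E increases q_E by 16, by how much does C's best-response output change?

-4

Firm C's profit: π = q_C(126 − 2q_C − q_E) − 27q_C.
∂π/∂q_C = 99 − 4q_C − q_E = 0 ⇒ q_C = 24.75 − 0.25q_E.
The reaction-function slope is −0.25, so a 16-unit rise in q_E moves q_C by −0.25 × 16 = −4. C's best response falls — the actions are strategic substitutes.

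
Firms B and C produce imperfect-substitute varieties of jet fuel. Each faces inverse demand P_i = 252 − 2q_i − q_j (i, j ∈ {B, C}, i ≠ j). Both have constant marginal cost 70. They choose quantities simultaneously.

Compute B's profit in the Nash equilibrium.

2649.92

Firm B's profit: π = q_B(252 − 2q_B − q_C) − 70q_B.
∂π/∂q_B = 182 − 4q_B − q_C = 0 ⇒ q_B = 45.5 − 0.25q_C.
Setting q_B = q_C in the reaction function: q_B = 45.5 − 0.25q_B, so q_B = 45.5 / 1.25 = 36.4.
P_B = 252 − 2·36.4 − 36.4 = 142.8.
Profit = (142.8 − 70)·36.4 = 2649.92.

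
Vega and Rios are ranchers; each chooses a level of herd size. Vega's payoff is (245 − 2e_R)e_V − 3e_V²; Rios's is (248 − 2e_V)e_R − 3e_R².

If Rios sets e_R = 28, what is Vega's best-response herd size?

31.5

Expanding Vega's payoff: 245e_V − 2e_Re_V − 3e_V².
∂π/∂e_V = 245 − 2e_R − 6e_V = 0, so e_V = 245/6 − (1/3)e_R.
At e_R = 28: e_V = 245/6 − (1/3)·28 = 31.5.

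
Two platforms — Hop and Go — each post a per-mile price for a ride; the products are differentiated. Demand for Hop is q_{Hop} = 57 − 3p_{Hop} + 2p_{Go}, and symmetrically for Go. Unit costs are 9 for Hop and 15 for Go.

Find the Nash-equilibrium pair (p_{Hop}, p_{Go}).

Hop's profit: π = (p_{Hop} − 9)(57 − 3p_{Hop} + 2p_{Go}).
∂π/∂p_{Hop} = 84 − 6p_{Hop} + 2p_{Go} = 0 ⇒ p_{Hop} = 14 + (1/3)p_{Go}.
Similarly p_{Go} = 17 + (1/3)p_{Hop}.
Plugging p_{Go} into Hop's best response: p_{Hop} = 14 + (1/3)(17 + (1/3)p_{Hop}) ⇒ (8/9)p_{Hop} = 59/3, so p_{Hop} = 22.125.
Then p_{Go} = 17 + (1/3)·22.125 = 24.375.

22.125, 24.375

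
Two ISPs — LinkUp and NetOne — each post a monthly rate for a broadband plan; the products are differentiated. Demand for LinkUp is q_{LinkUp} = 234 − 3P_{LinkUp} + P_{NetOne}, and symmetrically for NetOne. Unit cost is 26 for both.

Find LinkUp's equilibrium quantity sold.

LinkUp's profit: π = (P_{LinkUp} − 26)(234 − 3P_{LinkUp} + P_{NetOne}).
∂π/∂P_{LinkUp} = 312 − 6P_{LinkUp} + P_{NetOne} = 0 ⇒ P_{LinkUp} = 52 + (1/6)P_{NetOne}.
The game is symmetric, so in equilibrium P_{NetOne} = P_{LinkUp}: the reaction function gives (5/6)P_{LinkUp} = 52, hence P_{LinkUp} = 62.4.
q_{LinkUp} = 234 − 3·62.4 + 62.4 = 109.2.

109.2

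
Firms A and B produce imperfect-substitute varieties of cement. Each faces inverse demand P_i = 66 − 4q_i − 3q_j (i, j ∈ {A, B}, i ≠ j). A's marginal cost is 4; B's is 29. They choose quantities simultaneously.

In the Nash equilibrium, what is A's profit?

196

Firm A's profit: π = q_A(66 − 4q_A − 3q_B) − 4q_A.
∂π/∂q_A = 62 − 8q_A − 3q_B = 0 ⇒ q_A = 7.75 − 0.375q_B.
Similarly q_B = 4.625 − 0.375q_A.
Substituting the second reaction function into the first: q_A = 7.75 − 0.375(4.625 − 0.375q_A), which gives (55/64)q_A = 385/64 ⇒ q_A = 7.
Then q_B = 4.625 − 0.375·7 = 2.
P_A = 66 − 4·7 − 3·2 = 32.
Profit = (32 − 4)·7 = 196.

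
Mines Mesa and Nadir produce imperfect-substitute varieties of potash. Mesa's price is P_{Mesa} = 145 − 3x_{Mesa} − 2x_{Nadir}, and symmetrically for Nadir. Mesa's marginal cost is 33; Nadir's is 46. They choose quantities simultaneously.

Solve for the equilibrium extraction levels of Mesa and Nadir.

14.8125, 11.5625

Mine Mesa's profit: π = x_{Mesa}(145 − 3x_{Mesa} − 2x_{Nadir}) − 33x_{Mesa}.
∂π/∂x_{Mesa} = 112 − 6x_{Mesa} − 2x_{Nadir} = 0 ⇒ x_{Mesa} = 56/3 − (1/3)x_{Nadir}.
Similarly x_{Nadir} = 16.5 − (1/3)x_{Mesa}.
Plugging x_{Nadir} into Mesa's best response: x_{Mesa} = 56/3 − (1/3)(16.5 − (1/3)x_{Mesa}) ⇒ (8/9)x_{Mesa} = 79/6, so x_{Mesa} = 14.8125.
Then x_{Nadir} = 16.5 − (1/3)·14.8125 = 11.5625.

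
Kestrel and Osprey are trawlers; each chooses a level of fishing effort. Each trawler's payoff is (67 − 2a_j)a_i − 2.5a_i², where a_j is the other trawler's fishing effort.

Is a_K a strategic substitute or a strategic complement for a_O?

Kestrel's payoff is (67 − 2a_O)a_K − 2.5a_K².
∂π/∂a_K = 67 − 2a_O − 5a_K = 0, so a_K = 13.4 − 0.4a_O.
The best-response slope da_K/da_O = −0.4 < 0: the reaction function is downward-sloping, so the choices are strategic substitutes.

strategic substitutes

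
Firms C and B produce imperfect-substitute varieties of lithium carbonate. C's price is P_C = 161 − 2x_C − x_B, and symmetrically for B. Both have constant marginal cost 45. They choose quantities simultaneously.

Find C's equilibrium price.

Firm C's profit: π = x_C(161 − 2x_C − x_B) − 45x_C.
∂π/∂x_C = 116 − 4x_C − x_B = 0 ⇒ x_C = 29 − 0.25x_B.
The game is symmetric, so in equilibrium x_B = x_C: the reaction function gives 1.25x_C = 29, hence x_C = 23.2.
P_C = 161 − 2·23.2 − 23.2 = 91.4.

91.4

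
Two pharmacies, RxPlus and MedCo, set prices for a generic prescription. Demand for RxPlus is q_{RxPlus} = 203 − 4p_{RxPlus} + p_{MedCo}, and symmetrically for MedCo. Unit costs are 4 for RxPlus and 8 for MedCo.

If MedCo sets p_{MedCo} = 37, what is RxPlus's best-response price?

32

RxPlus's profit: π = (p_{RxPlus} − 4)(203 − 4p_{RxPlus} + p_{MedCo}).
∂π/∂p_{RxPlus} = 219 − 8p_{RxPlus} + p_{MedCo} = 0 ⇒ p_{RxPlus} = 27.375 + 0.125p_{MedCo}.
At p_{MedCo} = 37: p_{RxPlus} = 27.375 + 0.125·37 = 32.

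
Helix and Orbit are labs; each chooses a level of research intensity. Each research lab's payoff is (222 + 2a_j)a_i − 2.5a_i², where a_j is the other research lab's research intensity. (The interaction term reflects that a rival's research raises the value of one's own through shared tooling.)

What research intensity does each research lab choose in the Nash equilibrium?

Helix's payoff is (222 + 2a_O)a_H − 2.5a_H².
∂π/∂a_H = 222 + 2a_O − 5a_H = 0, so a_H = 44.4 + 0.4a_O.
Setting a_H = a_O in the reaction function: a_H = 44.4 + 0.4a_H, so a_H = 44.4 / 0.6 = 74.

74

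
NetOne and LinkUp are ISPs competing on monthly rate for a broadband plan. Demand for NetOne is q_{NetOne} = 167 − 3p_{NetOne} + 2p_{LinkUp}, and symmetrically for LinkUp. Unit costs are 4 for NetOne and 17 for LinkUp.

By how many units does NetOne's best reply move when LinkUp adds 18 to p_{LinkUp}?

6

NetOne's profit: π = (p_{NetOne} − 4)(167 − 3p_{NetOne} + 2p_{LinkUp}).
∂π/∂p_{NetOne} = 179 − 6p_{NetOne} + 2p_{LinkUp} = 0 ⇒ p_{NetOne} = 179/6 + (1/3)p_{LinkUp}.
The reaction-function slope is 1/3, so an 18-unit rise in p_{LinkUp} moves p_{NetOne} by 1/3 × 18 = 6. NetOne's best response rises — the actions are strategic complements.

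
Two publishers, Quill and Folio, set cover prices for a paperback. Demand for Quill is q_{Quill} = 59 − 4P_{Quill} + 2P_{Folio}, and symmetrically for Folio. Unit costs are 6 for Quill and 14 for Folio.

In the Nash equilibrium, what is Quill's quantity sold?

35.6

Quill's profit: π = (P_{Quill} − 6)(59 − 4P_{Quill} + 2P_{Folio}).
∂π/∂P_{Quill} = 83 − 8P_{Quill} + 2P_{Folio} = 0 ⇒ P_{Quill} = 10.375 + 0.25P_{Folio}.
Similarly P_{Folio} = 14.375 + 0.25P_{Quill}.
Substituting the second reaction function into the first: P_{Quill} = 10.375 + 0.25(14.375 + 0.25P_{Quill}), which gives 0.9375P_{Quill} = 447/32 ⇒ P_{Quill} = 14.9.
Then P_{Folio} = 14.375 + 0.25·14.9 = 18.1.
q_{Quill} = 59 − 4·14.9 + 2·18.1 = 35.6.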